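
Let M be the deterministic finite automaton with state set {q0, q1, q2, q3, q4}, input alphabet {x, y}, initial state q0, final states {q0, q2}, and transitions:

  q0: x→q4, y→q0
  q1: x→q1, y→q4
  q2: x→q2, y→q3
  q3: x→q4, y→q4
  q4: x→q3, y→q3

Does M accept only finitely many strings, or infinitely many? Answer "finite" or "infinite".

infinite

State q0 is reachable from the start and can reach an accepting state, and it lies on the cycle q0 → q0.
Traversing that cycle any number of times yields accepted strings of unbounded length, so the language is infinite.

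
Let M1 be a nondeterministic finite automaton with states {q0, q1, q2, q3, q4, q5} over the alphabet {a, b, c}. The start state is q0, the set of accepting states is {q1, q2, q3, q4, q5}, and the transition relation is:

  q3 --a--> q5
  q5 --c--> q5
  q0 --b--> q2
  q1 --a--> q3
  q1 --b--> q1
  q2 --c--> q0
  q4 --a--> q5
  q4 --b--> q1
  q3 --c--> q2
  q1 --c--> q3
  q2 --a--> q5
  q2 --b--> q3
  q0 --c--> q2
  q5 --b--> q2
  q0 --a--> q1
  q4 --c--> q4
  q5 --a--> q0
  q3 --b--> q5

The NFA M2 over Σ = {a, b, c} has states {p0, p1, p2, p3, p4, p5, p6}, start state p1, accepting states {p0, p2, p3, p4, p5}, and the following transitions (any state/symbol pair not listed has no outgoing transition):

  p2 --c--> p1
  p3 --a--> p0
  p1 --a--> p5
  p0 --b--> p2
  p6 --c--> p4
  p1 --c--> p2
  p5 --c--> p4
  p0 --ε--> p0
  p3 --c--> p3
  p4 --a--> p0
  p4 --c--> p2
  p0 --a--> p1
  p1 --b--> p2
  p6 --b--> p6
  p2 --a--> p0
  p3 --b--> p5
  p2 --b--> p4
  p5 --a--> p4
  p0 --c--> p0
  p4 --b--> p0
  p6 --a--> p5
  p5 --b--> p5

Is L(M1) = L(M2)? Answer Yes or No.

Yes

Exploring the product automaton M1 × M2 from the start pair (q0, p1), following both machines on each input symbol, reaches 5 state pairs: (q0, p1), (q1, p5), (q2, p2), (q3, p4), (q5, p0).
M1 accepts in {q1, q2, q3, q4, q5} and M2 accepts in {p0, p2, p3, p4, p5}. In every reachable pair the two components are either both accepting — (q1, p5), (q2, p2), (q3, p4), (q5, p0) — or both non-accepting, so no string is accepted by exactly one of the machines: L(M1) \ L(M2) and L(M2) \ L(M1) are both empty.
Hence every string is accepted by M1 iff it is accepted by M2, and the two languages coincide.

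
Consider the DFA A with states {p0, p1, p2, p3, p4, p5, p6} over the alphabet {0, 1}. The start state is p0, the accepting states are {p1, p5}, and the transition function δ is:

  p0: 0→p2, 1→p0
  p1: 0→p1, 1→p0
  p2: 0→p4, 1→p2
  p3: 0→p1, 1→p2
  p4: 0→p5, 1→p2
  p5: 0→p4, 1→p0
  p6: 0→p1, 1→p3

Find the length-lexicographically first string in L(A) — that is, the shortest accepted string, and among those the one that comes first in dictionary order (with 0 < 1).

A breadth-first search from p0 reaches an accepting state first via the path p0 → p2 → p4 → p5 on input 000.
No string of length < 3 is accepted (BFS exhausts all shorter strings without reaching an accepting state), and 000 is the lexicographically least accepting string of length 3.

000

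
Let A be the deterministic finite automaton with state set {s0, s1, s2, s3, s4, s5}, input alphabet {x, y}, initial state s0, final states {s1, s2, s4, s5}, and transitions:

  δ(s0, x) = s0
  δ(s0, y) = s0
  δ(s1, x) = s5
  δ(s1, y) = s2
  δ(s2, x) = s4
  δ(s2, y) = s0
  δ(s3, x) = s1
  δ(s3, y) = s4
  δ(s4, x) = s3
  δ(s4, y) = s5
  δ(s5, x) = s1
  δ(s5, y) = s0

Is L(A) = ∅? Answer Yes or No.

Yes

The states reachable from the start state are {s0}.
None of the accepting states {s1, s2, s4, s5} is reachable, so no string is accepted and L(A) = ∅.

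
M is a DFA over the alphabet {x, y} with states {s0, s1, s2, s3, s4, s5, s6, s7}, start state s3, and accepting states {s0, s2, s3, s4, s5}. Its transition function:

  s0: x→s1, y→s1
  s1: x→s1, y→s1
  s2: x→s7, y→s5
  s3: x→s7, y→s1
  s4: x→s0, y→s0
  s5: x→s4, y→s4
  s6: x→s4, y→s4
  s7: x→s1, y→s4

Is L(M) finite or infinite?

The useful states (reachable from s3 and able to reach an accepting state) are {s0, s3, s4, s7}.
Restricted to these states the transition graph has no cycle, so every accepting path has bounded length and L is finite.

finite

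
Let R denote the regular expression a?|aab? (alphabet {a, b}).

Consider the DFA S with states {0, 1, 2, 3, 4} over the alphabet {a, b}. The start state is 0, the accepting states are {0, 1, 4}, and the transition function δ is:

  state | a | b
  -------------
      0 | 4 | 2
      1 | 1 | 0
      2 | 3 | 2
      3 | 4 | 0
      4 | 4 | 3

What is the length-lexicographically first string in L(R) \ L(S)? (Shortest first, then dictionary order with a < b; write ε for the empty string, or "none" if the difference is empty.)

aab

The string aab is accepted by R but not by S.
No shorter string lies in the difference, and aab is the lexicographically first length-3 string in L(R) \ L(S).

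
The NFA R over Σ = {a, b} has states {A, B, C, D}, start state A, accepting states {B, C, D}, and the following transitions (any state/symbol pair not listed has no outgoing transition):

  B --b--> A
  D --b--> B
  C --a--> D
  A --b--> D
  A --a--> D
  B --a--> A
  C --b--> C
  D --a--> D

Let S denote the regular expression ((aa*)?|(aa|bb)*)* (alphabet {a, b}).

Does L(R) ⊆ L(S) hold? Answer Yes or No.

No

The string b is in L(R) but not in L(S).
So L(R) ⊄ L(S).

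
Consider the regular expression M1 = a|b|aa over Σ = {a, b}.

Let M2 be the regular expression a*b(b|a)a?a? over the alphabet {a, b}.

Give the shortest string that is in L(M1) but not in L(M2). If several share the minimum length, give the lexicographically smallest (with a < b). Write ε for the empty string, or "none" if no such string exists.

The string a is accepted by M1 but not by M2.
No shorter string lies in the difference, and a is the lexicographically first length-1 string in L(M1) \ L(M2).

a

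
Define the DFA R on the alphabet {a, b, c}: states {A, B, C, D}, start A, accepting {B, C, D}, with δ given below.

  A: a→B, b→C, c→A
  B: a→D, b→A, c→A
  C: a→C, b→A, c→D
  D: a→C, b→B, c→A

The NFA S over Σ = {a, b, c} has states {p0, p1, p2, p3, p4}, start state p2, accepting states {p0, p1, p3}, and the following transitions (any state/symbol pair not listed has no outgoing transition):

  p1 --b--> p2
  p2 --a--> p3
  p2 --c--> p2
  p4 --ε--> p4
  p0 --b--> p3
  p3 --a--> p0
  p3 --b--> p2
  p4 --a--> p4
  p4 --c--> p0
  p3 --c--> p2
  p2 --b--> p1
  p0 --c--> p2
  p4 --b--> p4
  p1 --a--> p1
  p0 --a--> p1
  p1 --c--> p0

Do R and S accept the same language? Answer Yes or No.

Yes

Exploring the product automaton R × S from the start pair (A, p2), following both machines on each input symbol, reaches 4 state pairs: (A, p2), (B, p3), (C, p1), (D, p0).
R accepts in {B, C, D} and S accepts in {p0, p1, p3}. In every reachable pair the two components are either both accepting — (B, p3), (C, p1), (D, p0) — or both non-accepting, so no string is accepted by exactly one of the machines: L(R) \ L(S) and L(S) \ L(R) are both empty.
Hence every string is accepted by R iff it is accepted by S, and the two languages coincide.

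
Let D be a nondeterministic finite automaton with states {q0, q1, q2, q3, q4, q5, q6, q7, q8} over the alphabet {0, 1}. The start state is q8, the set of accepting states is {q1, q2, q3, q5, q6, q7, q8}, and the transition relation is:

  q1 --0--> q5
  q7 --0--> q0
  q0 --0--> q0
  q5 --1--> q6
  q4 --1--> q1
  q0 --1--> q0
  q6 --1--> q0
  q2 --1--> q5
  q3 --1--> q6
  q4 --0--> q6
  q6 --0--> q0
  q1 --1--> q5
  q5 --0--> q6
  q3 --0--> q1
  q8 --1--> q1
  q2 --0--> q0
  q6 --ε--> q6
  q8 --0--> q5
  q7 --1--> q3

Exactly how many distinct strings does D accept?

11

The useful subgraph on states {q1, q5, q6, q8} is acyclic, so L(D) is finite; the longest accepting path visits 4 useful states, giving maximum string length 3.
Counting accepting paths from q8 by length: 1 of length 0, 2 of length 1, 4 of length 2, 4 of length 3. Total 11.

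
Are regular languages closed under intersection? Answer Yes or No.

Run DFAs for L₁ and L₂ in parallel: the product automaton with state set Q₁ × Q₂, start (q₁, q₂) and accepting set F₁ × F₂ recognises L₁ ∩ L₂.
So the regular languages are closed under intersection.

Yes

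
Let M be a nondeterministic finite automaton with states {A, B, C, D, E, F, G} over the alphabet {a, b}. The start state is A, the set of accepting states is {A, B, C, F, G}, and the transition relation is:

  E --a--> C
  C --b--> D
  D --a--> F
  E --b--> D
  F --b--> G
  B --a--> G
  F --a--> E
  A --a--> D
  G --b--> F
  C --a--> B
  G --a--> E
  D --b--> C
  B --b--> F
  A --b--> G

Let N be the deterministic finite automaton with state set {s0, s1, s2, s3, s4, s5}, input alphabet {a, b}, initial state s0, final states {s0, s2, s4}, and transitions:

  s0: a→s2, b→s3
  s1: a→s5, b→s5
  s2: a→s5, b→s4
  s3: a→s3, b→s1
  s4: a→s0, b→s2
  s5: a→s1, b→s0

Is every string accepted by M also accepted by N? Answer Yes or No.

The string b is in L(M) but not in L(N).
So L(M) ⊄ L(N).

No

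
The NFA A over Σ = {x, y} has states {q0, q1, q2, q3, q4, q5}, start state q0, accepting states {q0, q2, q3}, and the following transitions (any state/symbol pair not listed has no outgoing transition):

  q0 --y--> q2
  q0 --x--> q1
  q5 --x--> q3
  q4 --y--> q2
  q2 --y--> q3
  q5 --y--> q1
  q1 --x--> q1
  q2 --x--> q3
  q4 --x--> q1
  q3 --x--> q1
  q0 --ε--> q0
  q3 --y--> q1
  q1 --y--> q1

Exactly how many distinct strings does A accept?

4

The useful subgraph on states {q0, q2, q3} is acyclic, so L(A) is finite; the longest accepting path visits 3 useful states, giving maximum string length 2.
Counting accepting paths from q0 by length: 1 of length 0, 1 of length 1, 2 of length 2. Total 4.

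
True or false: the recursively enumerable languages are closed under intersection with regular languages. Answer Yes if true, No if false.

First check the input against a DFA for the regular language; if it passes, run the recogniser for L and accept when it does.
So the recursively enumerable languages are closed under intersection with a regular language.

Yes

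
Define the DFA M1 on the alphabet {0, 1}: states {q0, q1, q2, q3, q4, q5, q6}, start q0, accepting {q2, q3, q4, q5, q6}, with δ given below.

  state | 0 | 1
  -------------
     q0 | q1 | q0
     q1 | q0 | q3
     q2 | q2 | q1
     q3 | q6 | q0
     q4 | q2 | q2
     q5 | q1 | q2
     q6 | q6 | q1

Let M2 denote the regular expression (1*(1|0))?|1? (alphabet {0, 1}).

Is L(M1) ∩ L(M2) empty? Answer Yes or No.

Yes

Converting the expression M2 to a DFA (subset construction, then merging equivalent states) gives the minimal DFA with states {r0, r1, r2}, start state r0, accepting states {r0, r1} and transitions r0: 0→r1, 1→r0; r1: 0→r2, 1→r2; r2: 0→r2, 1→r2.
Exploring the product automaton M1 × M2 from the start pair (q0, r0), following both machines on each input symbol, reaches 6 state pairs: (q0, r0), (q1, r1), (q0, r2), (q3, r2), (q1, r2), (q6, r2).
M1 accepts in {q2, q3, q4, q5, q6} and M2 accepts in {r0, r1}; no reachable pair has both components accepting, so no string drives both machines to acceptance simultaneously and L(M1) ∩ L(M2) = ∅.
So no string is accepted by both, and the intersection is empty.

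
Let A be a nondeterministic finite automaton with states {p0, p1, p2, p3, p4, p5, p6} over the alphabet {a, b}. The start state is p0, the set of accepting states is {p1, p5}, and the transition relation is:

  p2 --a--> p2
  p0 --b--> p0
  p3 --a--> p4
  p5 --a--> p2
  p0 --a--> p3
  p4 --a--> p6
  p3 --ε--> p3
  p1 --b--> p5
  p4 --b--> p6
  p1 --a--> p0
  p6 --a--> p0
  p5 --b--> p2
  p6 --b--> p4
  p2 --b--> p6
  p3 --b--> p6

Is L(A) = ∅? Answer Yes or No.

The states reachable from the start state are {p0, p3, p4, p6}.
None of the accepting states {p1, p5} is reachable, so no string is accepted and L(A) = ∅.

Yes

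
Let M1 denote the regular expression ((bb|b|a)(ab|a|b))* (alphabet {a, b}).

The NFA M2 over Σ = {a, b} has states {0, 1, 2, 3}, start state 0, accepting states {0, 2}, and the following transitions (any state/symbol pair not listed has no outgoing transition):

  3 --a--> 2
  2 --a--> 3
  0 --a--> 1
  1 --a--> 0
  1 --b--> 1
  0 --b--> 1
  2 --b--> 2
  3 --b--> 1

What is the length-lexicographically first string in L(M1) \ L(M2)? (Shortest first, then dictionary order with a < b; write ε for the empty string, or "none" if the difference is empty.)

The string ab is accepted by M1 but not by M2.
No shorter string lies in the difference, and ab is the lexicographically first length-2 string in L(M1) \ L(M2).

ab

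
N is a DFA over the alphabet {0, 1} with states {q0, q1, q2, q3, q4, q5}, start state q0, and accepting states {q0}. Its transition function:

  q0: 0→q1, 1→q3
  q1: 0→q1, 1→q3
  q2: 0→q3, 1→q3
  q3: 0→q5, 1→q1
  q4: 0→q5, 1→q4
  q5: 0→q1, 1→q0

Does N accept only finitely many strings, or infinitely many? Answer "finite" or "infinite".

State q1 is reachable from the start and can reach an accepting state, and it lies on the cycle q1 → q1.
Traversing that cycle any number of times yields accepted strings of unbounded length, so the language is infinite.

infinite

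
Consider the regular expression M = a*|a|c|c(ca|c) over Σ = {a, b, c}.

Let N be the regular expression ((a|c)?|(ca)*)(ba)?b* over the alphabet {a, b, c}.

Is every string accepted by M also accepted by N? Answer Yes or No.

No

The string aa is in L(M) but not in L(N).
So L(M) ⊄ L(N).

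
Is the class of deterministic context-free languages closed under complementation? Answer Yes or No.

A deterministic PDA can be normalised so that it always reads its entire input (no blocking, no infinite ε-loops) and records in its finite control whether it has passed through an accepting state since the last input symbol was consumed; inverting that end-of-input verdict yields a DPDA for the complement.
So the deterministic context-free languages are closed under complement.

Yes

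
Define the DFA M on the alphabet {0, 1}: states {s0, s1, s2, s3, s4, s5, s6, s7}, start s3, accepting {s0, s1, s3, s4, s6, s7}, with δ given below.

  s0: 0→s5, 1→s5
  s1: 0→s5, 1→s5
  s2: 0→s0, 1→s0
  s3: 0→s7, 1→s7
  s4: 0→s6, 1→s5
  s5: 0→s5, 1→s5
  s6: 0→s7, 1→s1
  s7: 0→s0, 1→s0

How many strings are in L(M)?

7

The useful subgraph on states {s0, s3, s7} is acyclic, so L(M) is finite; the longest accepting path visits 3 useful states, giving maximum string length 2.
Counting accepting paths from s3 by length: 1 of length 0, 2 of length 1, 4 of length 2. Total 7.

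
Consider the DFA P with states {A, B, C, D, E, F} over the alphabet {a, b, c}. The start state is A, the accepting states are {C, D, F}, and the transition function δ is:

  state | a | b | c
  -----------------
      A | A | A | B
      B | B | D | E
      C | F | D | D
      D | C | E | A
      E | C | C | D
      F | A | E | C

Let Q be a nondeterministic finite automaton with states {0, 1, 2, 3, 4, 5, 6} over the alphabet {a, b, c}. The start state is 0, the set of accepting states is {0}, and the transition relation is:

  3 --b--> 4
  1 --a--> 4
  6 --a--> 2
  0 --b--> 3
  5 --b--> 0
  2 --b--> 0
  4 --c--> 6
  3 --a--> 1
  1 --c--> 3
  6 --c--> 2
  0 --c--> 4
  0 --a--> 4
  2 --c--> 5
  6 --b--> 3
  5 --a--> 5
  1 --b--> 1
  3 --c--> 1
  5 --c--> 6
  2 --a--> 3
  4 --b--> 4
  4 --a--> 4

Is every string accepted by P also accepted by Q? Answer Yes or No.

No

The string cb is in L(P) but not in L(Q).
So L(P) ⊄ L(Q).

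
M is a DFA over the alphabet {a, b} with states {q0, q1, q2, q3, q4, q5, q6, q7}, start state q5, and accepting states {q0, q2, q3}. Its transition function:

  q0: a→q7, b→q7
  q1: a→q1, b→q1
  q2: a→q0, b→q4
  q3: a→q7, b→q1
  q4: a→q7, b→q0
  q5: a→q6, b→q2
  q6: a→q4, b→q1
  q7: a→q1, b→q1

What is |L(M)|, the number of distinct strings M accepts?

4

The useful subgraph on states {q0, q2, q4, q5, q6} is acyclic, so L(M) is finite; the longest accepting path visits 4 useful states, giving maximum string length 3.
Counting accepting paths from q5 by length: 1 of length 1, 1 of length 2, 2 of length 3. Total 4.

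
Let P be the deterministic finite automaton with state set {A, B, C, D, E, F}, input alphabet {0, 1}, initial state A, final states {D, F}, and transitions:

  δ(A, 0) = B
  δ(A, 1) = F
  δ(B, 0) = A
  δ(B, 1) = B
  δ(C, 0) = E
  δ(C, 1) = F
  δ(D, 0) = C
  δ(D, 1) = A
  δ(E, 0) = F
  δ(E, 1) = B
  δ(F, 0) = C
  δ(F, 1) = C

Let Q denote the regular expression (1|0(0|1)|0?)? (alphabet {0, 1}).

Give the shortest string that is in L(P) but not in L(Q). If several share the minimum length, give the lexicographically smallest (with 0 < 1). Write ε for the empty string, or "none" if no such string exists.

The string 001 is accepted by P but not by Q.
No shorter string lies in the difference, and 001 is the lexicographically first length-3 string in L(P) \ L(Q).

001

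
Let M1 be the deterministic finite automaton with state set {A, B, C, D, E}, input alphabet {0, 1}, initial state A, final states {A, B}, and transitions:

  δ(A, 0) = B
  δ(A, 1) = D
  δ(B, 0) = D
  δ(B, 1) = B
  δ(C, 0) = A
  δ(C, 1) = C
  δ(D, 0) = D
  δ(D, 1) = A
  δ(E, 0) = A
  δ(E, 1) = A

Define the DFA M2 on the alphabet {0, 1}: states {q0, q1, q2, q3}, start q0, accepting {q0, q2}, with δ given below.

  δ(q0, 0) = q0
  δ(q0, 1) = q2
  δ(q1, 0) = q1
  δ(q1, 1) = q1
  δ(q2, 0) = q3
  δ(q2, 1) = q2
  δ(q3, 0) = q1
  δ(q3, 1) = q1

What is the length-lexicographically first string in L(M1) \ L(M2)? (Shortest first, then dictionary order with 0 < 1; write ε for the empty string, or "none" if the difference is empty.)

The string 101 is accepted by M1 but not by M2.
No shorter string lies in the difference, and 101 is the lexicographically first length-3 string in L(M1) \ L(M2).

101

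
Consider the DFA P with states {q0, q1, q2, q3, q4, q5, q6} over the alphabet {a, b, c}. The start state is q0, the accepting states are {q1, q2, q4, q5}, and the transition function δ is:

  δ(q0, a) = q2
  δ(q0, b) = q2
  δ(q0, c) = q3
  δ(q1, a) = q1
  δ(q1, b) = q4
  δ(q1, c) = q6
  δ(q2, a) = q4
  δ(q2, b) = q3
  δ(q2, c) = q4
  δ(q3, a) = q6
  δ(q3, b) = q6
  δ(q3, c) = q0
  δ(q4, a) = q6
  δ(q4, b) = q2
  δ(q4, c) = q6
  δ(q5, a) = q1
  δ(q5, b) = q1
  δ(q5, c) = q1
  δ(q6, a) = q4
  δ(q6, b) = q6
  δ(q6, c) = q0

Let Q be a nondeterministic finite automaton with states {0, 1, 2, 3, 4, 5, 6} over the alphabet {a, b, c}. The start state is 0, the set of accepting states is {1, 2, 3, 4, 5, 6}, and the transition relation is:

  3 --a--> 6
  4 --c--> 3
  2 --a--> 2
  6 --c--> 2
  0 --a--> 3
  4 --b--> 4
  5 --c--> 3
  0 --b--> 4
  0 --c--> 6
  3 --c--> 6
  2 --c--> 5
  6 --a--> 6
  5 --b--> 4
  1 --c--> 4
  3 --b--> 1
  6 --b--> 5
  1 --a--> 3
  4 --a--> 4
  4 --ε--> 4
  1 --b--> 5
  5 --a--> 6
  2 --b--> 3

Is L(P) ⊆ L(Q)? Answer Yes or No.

Yes

Exploring the product automaton P × Q from the start pair (q0, 0), following both machines on each input symbol, reaches 29 state pairs: (q0, 0), (q2, 3), (q2, 4), (q3, 6), (q4, 6), (q3, 1), (q4, 4), (q3, 4), (q4, 3), (q6, 6), (q6, 5), (q0, 2), (q2, 5), (q6, 2), (q6, 3), (q0, 4), (q6, 4), (q0, 3), (q2, 1), (q2, 2), (q3, 5), (q4, 2), (q0, 5), (q6, 1), (q0, 6), (q3, 3), (q2, 6), (q4, 5), (q3, 2).
P accepts in {q1, q2, q4, q5} and Q accepts in {1, 2, 3, 4, 5, 6}. The reachable pairs whose P-component is accepting are (q2, 3), (q2, 4), (q4, 6), (q4, 4), (q4, 3), (q2, 5), (q2, 1), (q2, 2), (q4, 2), (q2, 6), (q4, 5); in each of them the Q-component is accepting too, so the product for L(P) \ L(Q) (P-component accepting, Q-component rejecting) has no reachable accepting pair and the difference is empty.
Hence every string in L(P) is also in L(Q).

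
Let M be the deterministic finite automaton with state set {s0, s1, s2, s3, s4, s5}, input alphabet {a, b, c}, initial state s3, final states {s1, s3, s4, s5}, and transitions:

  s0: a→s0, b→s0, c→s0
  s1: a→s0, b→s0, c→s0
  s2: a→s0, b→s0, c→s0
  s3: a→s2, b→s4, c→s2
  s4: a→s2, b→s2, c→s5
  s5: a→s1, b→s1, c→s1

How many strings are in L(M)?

6

The useful subgraph on states {s1, s3, s4, s5} is acyclic, so L(M) is finite; the longest accepting path visits 4 useful states, giving maximum string length 3.
Counting accepting paths from s3 by length: 1 of length 0, 1 of length 1, 1 of length 2, 3 of length 3. Total 6.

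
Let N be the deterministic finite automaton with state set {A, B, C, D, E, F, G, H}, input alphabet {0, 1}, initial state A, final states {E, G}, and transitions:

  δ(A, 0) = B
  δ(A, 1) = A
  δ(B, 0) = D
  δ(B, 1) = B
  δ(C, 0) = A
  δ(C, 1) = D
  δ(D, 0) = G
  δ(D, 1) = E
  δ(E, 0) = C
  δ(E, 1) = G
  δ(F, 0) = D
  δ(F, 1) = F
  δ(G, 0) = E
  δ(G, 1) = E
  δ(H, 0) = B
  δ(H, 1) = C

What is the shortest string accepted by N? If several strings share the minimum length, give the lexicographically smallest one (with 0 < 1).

000

A breadth-first search from A reaches an accepting state first via the path A → B → D → G on input 000.
No string of length < 3 is accepted (BFS exhausts all shorter strings without reaching an accepting state), and 000 is the lexicographically least accepting string of length 3.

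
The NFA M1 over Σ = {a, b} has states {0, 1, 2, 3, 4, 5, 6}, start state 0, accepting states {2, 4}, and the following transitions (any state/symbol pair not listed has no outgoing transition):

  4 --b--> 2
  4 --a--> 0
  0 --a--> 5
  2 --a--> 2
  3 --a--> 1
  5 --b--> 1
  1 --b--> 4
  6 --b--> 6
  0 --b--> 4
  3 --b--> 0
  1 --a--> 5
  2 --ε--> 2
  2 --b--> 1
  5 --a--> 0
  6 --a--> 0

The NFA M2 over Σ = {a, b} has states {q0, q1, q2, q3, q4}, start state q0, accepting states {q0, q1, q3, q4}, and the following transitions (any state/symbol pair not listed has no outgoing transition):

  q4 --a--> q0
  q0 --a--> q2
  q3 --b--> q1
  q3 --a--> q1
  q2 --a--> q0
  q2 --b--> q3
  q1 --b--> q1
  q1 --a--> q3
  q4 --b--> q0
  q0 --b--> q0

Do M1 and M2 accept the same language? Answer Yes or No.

The string bba is accepted by M1 but rejected by M2.
So L(M1) ≠ L(M2).

No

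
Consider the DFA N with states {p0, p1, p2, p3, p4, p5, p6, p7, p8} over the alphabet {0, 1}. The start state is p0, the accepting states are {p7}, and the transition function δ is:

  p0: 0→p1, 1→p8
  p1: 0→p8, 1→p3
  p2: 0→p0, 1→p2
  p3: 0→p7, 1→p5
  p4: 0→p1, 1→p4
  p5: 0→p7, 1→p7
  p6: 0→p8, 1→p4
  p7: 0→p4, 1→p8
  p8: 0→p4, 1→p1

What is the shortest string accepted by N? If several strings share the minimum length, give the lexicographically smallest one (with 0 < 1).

A breadth-first search from p0 reaches an accepting state first via the path p0 → p1 → p3 → p7 on input 010.
No string of length < 3 is accepted (BFS exhausts all shorter strings without reaching an accepting state), and 010 is the lexicographically least accepting string of length 3.

010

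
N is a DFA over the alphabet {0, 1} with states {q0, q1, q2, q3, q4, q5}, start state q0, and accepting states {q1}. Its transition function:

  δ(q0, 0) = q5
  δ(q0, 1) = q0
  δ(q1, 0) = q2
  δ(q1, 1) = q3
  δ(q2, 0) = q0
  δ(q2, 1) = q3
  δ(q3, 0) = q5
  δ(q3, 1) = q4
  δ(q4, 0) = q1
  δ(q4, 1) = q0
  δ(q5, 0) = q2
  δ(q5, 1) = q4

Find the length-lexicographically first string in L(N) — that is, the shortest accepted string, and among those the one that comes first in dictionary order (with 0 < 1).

010

A breadth-first search from q0 reaches an accepting state first via the path q0 → q5 → q4 → q1 on input 010.
No string of length < 3 is accepted (BFS exhausts all shorter strings without reaching an accepting state), and 010 is the lexicographically least accepting string of length 3.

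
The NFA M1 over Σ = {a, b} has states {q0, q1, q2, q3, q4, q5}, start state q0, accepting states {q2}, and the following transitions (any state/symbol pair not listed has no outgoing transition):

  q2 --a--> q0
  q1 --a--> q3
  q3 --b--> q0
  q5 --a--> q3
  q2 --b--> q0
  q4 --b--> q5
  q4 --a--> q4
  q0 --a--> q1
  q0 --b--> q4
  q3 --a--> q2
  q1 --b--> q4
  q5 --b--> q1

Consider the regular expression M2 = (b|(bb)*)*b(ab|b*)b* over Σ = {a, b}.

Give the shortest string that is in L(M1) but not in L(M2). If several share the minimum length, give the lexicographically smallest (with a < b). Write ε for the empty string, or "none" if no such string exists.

aaa

The string aaa is accepted by M1 but not by M2.
No shorter string lies in the difference, and aaa is the lexicographically first length-3 string in L(M1) \ L(M2).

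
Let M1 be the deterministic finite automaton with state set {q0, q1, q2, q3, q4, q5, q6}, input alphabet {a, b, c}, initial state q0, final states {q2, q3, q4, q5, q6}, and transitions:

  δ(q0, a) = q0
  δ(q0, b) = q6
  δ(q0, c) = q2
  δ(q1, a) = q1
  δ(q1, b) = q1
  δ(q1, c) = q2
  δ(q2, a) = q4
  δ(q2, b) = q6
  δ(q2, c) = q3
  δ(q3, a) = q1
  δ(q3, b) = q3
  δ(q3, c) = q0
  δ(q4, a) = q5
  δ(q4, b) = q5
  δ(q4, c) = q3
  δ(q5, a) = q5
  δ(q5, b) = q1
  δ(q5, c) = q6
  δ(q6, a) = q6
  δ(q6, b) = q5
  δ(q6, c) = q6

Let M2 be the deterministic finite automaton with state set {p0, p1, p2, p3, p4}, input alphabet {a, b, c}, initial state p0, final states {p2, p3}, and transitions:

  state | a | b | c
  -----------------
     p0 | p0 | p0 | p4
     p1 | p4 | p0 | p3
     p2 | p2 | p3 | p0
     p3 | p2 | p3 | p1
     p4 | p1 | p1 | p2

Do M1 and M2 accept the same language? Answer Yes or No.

The string b is accepted by M1 but rejected by M2.
So L(M1) ≠ L(M2).

No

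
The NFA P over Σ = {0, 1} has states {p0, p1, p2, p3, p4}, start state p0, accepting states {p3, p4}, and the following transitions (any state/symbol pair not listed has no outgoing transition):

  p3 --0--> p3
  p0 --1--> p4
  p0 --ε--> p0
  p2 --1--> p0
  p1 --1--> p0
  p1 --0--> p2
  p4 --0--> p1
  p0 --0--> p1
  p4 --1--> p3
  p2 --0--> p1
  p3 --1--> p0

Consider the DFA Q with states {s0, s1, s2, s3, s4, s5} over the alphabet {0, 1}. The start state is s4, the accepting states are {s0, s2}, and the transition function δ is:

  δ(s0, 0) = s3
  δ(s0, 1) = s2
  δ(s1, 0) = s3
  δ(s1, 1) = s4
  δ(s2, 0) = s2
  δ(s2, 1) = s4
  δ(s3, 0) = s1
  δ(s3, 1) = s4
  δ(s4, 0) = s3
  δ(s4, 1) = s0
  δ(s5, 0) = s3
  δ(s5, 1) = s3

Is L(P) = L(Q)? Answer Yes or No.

Yes

Exploring the product automaton P × Q from the start pair (p0, s4), following both machines on each input symbol, reaches 5 state pairs: (p0, s4), (p1, s3), (p4, s0), (p2, s1), (p3, s2).
P accepts in {p3, p4} and Q accepts in {s0, s2}. In every reachable pair the two components are either both accepting — (p4, s0), (p3, s2) — or both non-accepting, so no string is accepted by exactly one of the machines: L(P) \ L(Q) and L(Q) \ L(P) are both empty.
Hence every string is accepted by P iff it is accepted by Q, and the two languages coincide.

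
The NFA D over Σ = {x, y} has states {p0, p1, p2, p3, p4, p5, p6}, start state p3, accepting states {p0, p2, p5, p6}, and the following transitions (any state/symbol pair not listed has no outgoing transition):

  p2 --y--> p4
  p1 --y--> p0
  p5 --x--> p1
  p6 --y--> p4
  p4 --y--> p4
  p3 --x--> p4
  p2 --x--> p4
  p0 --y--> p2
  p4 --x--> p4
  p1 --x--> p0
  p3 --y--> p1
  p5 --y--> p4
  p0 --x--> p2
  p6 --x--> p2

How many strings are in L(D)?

6

The useful subgraph on states {p0, p1, p2, p3} is acyclic, so L(D) is finite; the longest accepting path visits 4 useful states, giving maximum string length 3.
Counting accepting paths from p3 by length: 2 of length 2, 4 of length 3. Total 6.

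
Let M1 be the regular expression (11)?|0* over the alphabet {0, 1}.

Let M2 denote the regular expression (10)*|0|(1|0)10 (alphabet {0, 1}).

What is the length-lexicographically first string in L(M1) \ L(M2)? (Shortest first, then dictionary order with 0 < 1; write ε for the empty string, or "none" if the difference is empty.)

00

The string 00 is accepted by M1 but not by M2.
No shorter string lies in the difference, and 00 is the lexicographically first length-2 string in L(M1) \ L(M2).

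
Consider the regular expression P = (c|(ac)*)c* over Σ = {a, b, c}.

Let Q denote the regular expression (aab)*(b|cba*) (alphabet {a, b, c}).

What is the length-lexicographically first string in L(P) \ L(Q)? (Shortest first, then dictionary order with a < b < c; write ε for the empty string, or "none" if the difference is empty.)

The empty string ε is accepted by P but not by Q.
Since ε is the unique shortest string, it is the required witness.

ε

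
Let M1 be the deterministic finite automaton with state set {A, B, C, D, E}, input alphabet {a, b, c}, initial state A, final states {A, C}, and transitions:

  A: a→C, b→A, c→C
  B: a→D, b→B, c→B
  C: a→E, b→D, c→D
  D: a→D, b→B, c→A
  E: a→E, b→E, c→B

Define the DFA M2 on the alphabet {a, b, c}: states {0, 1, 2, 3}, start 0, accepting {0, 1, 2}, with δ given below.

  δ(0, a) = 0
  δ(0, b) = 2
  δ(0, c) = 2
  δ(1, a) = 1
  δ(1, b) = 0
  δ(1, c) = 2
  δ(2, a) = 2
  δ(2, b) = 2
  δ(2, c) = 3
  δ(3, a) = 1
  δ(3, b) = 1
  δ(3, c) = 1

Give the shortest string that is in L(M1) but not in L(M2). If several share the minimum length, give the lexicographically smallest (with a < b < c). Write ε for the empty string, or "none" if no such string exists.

bc

The string bc is accepted by M1 but not by M2.
No shorter string lies in the difference, and bc is the lexicographically first length-2 string in L(M1) \ L(M2).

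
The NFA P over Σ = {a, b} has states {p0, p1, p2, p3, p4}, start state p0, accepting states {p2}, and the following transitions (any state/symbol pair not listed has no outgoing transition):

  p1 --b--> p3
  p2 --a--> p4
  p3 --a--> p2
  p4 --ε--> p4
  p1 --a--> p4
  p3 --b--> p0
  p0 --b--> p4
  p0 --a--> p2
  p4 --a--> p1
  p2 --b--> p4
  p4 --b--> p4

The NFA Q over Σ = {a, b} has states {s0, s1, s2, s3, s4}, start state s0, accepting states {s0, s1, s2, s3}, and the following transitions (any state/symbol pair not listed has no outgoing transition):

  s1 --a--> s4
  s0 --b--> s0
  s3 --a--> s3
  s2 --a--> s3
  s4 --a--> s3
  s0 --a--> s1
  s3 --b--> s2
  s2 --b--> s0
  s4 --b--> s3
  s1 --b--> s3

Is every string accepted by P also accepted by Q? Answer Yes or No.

Yes

Exploring the product automaton P × Q from the start pair (p0, s0), following both machines on each input symbol, reaches 12 state pairs: (p0, s0), (p2, s1), (p4, s0), (p4, s4), (p4, s3), (p1, s1), (p1, s3), (p4, s2), (p3, s3), (p3, s2), (p2, s3), (p0, s2).
P accepts in {p2} and Q accepts in {s0, s1, s2, s3}. The reachable pairs whose P-component is accepting are (p2, s1), (p2, s3); in each of them the Q-component is accepting too, so the product for L(P) \ L(Q) (P-component accepting, Q-component rejecting) has no reachable accepting pair and the difference is empty.
Hence every string in L(P) is also in L(Q).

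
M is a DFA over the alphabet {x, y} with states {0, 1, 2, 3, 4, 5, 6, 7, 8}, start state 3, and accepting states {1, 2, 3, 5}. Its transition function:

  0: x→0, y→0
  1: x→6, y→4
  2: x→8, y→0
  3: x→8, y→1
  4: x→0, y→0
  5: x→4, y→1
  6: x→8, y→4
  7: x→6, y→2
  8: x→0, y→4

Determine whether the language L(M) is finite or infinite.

The useful states (reachable from 3 and able to reach an accepting state) are {1, 3}.
Restricted to these states the transition graph has no cycle, so every accepting path has bounded length and L is finite.

finite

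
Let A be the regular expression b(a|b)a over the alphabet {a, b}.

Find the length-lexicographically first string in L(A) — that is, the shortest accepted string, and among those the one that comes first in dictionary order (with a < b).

By inspection of the expression, no string of length less than 3 matches, and baa is the lexicographically first match of length 3.

baa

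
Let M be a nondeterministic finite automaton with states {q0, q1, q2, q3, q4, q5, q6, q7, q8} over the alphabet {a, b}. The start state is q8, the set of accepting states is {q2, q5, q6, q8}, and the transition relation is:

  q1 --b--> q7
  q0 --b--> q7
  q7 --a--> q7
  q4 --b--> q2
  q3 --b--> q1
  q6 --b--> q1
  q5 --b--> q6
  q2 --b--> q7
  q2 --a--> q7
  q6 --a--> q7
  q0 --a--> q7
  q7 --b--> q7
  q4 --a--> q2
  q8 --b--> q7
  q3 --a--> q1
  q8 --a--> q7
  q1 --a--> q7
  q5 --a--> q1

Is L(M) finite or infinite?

The useful states (reachable from q8 and able to reach an accepting state) are {q8}.
Restricted to these states the transition graph has no cycle, so every accepting path has bounded length and L is finite.

finite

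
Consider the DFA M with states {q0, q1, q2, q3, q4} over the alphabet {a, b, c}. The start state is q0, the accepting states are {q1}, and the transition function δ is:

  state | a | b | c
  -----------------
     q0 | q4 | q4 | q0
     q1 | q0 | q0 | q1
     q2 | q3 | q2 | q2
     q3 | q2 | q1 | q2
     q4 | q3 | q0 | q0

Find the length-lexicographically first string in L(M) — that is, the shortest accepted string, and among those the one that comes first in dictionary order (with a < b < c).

A breadth-first search from q0 reaches an accepting state first via the path q0 → q4 → q3 → q1 on input aab.
No string of length < 3 is accepted (BFS exhausts all shorter strings without reaching an accepting state), and aab is the lexicographically least accepting string of length 3.

aab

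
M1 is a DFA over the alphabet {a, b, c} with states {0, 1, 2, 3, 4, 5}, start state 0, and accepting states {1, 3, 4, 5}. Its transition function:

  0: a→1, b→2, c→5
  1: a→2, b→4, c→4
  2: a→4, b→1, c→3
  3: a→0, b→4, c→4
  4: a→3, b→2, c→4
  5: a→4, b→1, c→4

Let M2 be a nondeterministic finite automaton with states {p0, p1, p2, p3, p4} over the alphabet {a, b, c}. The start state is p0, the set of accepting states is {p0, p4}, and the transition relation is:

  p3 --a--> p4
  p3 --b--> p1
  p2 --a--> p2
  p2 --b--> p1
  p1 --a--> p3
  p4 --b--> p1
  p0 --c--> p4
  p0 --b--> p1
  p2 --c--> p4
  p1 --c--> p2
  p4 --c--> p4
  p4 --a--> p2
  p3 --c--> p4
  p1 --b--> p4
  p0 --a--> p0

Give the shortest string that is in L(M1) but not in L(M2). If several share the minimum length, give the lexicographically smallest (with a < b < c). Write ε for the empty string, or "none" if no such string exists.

The string ab is accepted by M1 but not by M2.
No shorter string lies in the difference, and ab is the lexicographically first length-2 string in L(M1) \ L(M2).

ab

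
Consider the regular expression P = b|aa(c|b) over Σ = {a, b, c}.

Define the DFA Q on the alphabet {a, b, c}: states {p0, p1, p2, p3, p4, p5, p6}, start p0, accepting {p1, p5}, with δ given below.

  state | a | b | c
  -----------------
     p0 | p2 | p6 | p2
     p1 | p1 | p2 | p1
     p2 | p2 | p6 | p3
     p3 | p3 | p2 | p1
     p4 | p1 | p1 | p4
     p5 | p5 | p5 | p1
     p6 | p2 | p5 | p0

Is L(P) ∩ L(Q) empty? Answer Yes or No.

Converting the expression P to a DFA (subset construction, then merging equivalent states) gives the minimal DFA with states {r0, r1, r2, r3, r4}, start state r0, accepting states {r2} and transitions r0: a→r1, b→r2, c→r3; r1: a→r4, b→r3, c→r3; r2: a→r3, b→r3, c→r3; r3: a→r3, b→r3, c→r3; r4: a→r3, b→r2, c→r2.
Exploring the product automaton P × Q from the start pair (r0, p0), following both machines on each input symbol, reaches 11 state pairs: (r0, p0), (r1, p2), (r2, p6), (r3, p2), (r4, p2), (r3, p6), (r3, p3), (r3, p5), (r3, p0), (r2, p3), (r3, p1).
P accepts in {r2} and Q accepts in {p1, p5}; no reachable pair has both components accepting, so no string drives both machines to acceptance simultaneously and L(P) ∩ L(Q) = ∅.
So no string is accepted by both, and the intersection is empty.

Yes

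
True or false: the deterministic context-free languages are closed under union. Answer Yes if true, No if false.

No

{aⁿbⁿ : n≥0} and {aⁿb²ⁿ : n≥0} are each accepted by a deterministic PDA (push the a's; pop one per b, respectively one per two b's), but their union U is not. Suppose a DPDA M accepted U. Being deterministic, M has a single run on aⁿb²ⁿ, and since aⁿbⁿ ∈ U that run passes through an accepting configuration right after consuming the prefix aⁿbⁿ and then goes on to accept again after n more b's. Build an ordinary (nondeterministic) PDA M′ that simulates M on a's and b's and, at any moment when M is in an accepting state, may switch to a second mode in which it reads only c's, feeding each c to M as a b; M′ accepts when M does. Then M′ accepts aⁱbʲcᵏ (k≥1) exactly when both aⁱbʲ ∈ U and aⁱbʲ⁺ᵏ ∈ U, and checking the four cases (i=j or j=2i, combined with j+k=i or j+k=2i) leaves only i=j=k: so L(M′) ∩ a*b*c⁺ = {aⁿbⁿcⁿ : n≥1} would be context-free, which it is not (pumping lemma) — contradiction. (The union is an unambiguous CFL; it is determinism, not unambiguity, that fails.)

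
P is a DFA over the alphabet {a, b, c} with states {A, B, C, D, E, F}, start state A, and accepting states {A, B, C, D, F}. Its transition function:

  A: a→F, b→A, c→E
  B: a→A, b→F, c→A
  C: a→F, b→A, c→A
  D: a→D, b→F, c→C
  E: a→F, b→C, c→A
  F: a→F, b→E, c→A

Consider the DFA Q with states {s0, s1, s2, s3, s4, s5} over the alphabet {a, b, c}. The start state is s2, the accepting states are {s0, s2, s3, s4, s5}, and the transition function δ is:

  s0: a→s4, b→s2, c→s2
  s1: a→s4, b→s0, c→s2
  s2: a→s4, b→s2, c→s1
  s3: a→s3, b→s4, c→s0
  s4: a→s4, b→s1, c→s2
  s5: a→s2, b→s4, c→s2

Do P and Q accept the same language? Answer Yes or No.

Yes

Exploring the product automaton P × Q from the start pair (A, s2), following both machines on each input symbol, reaches 4 state pairs: (A, s2), (F, s4), (E, s1), (C, s0).
P accepts in {A, B, C, D, F} and Q accepts in {s0, s2, s3, s4, s5}. In every reachable pair the two components are either both accepting — (A, s2), (F, s4), (C, s0) — or both non-accepting, so no string is accepted by exactly one of the machines: L(P) \ L(Q) and L(Q) \ L(P) are both empty.
Hence every string is accepted by P iff it is accepted by Q, and the two languages coincide.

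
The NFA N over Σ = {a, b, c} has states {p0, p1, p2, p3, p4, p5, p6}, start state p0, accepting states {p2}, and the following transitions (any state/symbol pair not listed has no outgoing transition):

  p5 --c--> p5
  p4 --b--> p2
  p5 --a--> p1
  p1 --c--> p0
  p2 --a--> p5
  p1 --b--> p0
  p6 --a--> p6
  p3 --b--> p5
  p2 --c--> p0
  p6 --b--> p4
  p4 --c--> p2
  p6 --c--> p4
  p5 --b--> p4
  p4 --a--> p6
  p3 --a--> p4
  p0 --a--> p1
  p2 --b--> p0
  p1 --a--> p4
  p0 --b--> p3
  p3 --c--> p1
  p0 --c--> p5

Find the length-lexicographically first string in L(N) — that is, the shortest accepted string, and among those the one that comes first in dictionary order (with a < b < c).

aab

A breadth-first search from p0 reaches an accepting state first via the path p0 → p1 → p4 → p2 on input aab.
No string of length < 3 is accepted (BFS exhausts all shorter strings without reaching an accepting state), and aab is the lexicographically least accepting string of length 3.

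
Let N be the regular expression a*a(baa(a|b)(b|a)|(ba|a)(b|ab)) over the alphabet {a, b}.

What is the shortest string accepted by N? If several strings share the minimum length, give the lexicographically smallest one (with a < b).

By inspection of the expression, no string of length less than 3 matches, and aab is the lexicographically first match of length 3.

aab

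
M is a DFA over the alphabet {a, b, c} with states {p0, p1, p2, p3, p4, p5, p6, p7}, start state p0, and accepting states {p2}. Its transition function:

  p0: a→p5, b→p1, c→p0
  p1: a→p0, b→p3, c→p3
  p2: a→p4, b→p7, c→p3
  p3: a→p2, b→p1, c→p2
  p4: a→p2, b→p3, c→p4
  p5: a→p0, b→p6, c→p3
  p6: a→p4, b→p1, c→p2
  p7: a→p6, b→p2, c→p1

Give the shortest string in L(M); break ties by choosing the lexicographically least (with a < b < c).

A breadth-first search from p0 reaches an accepting state first via the path p0 → p5 → p6 → p2 on input abc.
No string of length < 3 is accepted (BFS exhausts all shorter strings without reaching an accepting state), and abc is the lexicographically least accepting string of length 3.

abc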